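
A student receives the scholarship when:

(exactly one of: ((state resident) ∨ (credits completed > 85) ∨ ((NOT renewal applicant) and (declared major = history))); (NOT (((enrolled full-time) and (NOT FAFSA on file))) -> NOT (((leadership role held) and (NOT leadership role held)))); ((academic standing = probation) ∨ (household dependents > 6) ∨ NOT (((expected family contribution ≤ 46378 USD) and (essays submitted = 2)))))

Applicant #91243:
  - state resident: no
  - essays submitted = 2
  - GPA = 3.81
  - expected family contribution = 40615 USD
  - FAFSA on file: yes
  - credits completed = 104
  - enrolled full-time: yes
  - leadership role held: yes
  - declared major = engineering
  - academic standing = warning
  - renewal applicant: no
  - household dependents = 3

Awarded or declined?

Atomic conditions:
  state resident: no → false
  credits completed > 85: 104 > 85 is true
  NOT renewal applicant: no → true
  declared major = history: engineering == history is false
  enrolled full-time: yes → true
  NOT FAFSA on file: yes → false
  leadership role held: yes → true
  NOT leadership role held: yes → false
  academic standing = probation: warning == probation is false
  household dependents > 6: 3 > 6 is false
  expected family contribution ≤ 46378 USD: 40615 ≤ 46378 is true
  essays submitted = 2: 2 == 2 is true
Combine:
[1.3] true AND false = false
[1] false OR true OR false = true
[2.1.1] true AND false = false
[2.1] NOT false = true
[2.2.1] true AND false = false
[2.2] NOT false = true
[2] true → true = true
[3.3.1] true AND true = true
[3.3] NOT true = false
[3] false OR false OR false = false
[root] exactly-one(true, true, false) = false
Overall: false → declined

Declined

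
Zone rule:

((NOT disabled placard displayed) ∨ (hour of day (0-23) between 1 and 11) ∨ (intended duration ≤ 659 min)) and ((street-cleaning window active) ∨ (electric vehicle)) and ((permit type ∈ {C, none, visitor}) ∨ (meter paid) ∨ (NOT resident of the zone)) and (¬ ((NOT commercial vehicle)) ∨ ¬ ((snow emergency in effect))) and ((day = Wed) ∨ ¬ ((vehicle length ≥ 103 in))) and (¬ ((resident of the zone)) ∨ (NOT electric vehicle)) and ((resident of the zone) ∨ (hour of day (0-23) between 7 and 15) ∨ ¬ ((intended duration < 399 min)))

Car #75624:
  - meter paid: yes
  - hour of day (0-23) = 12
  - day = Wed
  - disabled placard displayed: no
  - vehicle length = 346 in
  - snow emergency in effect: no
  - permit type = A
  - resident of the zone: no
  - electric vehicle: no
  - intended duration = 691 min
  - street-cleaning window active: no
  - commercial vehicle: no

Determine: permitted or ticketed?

Atomic conditions:
  NOT disabled placard displayed: no → true
  hour of day (0-23) between 1 and 11: 12 in [1, 11] is false
  intended duration ≤ 659 min: 691 ≤ 659 is false
  street-cleaning window active: no → false
  electric vehicle: no → false
  permit type ∈ {C, none, visitor}: A is not in the set → false
  meter paid: yes → true
  NOT resident of the zone: no → true
  NOT commercial vehicle: no → true
  snow emergency in effect: no → false
  day = Wed: Wed == Wed is true
  vehicle length ≥ 103 in: 346 ≥ 103 is true
  resident of the zone: no → false
  NOT electric vehicle: no → true
  hour of day (0-23) between 7 and 15: 12 in [7, 15] is true
  intended duration < 399 min: 691 < 399 is false
Combine:
[1] true OR false OR false = true
[2] false OR false = false
[3] false OR true OR true = true
[4.1] NOT true = false
[4.2] NOT false = true
[4] false OR true = true
[5.2] NOT true = false
[5] true OR false = true
[6.1] NOT false = true
[6] true OR true = true
[7.3] NOT false = true
[7] false OR true OR true = true
[root] true AND false AND true AND true AND true AND true AND true = false
Overall: false → ticketed

Ticketed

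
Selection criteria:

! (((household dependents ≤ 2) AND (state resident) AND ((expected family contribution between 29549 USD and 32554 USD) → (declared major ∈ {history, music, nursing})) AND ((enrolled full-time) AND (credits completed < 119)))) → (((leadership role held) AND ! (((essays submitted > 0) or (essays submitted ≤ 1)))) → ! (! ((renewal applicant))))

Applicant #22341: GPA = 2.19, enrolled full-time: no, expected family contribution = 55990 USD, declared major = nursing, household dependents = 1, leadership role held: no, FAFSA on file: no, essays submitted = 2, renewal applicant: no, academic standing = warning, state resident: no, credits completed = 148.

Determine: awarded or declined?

Atomic conditions:
  household dependents ≤ 2: 1 ≤ 2 is true
  state resident: no → false
  expected family contribution between 29549 USD and 32554 USD: 55990 in [29549, 32554] is false
  declared major ∈ {history, music, nursing}: nursing is in the set → true
  enrolled full-time: no → false
  credits completed < 119: 148 < 119 is false
  leadership role held: no → false
  essays submitted > 0: 2 > 0 is true
  essays submitted ≤ 1: 2 ≤ 1 is false
  renewal applicant: no → false
Combine:
[1.1.3] false → true (antecedent false ⇒ implication holds) = true
[1.1.4] false AND false = false
[1.1] true AND false AND true AND false = false
[1] NOT false = true
[2.1.2.1] true OR false = true
[2.1.2] NOT true = false
[2.1] false AND false = false
[2.2.1] NOT false = true
[2.2] NOT true = false
[2] false → false (antecedent false ⇒ implication holds) = true
[root] true → true = true
Overall: true → awarded

Awarded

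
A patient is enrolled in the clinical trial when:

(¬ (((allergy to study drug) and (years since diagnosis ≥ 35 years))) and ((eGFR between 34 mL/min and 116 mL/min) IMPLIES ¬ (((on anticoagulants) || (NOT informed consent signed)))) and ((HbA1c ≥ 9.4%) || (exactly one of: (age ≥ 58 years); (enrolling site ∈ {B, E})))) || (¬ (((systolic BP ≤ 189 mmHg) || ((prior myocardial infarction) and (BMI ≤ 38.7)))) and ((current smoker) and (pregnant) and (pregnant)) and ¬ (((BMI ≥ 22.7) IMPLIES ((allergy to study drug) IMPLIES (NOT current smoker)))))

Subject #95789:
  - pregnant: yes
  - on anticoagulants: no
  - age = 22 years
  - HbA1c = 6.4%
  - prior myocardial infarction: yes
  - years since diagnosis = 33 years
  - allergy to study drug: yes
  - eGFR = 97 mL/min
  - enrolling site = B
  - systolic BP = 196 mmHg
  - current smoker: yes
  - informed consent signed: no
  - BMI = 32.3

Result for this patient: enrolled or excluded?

Atomic conditions:
  allergy to study drug: yes → true
  years since diagnosis ≥ 35 years: 33 ≥ 35 is false
  eGFR between 34 mL/min and 116 mL/min: 97 in [34, 116] is true
  on anticoagulants: no → false
  NOT informed consent signed: no → true
  HbA1c ≥ 9.4%: 6.4 ≥ 9.4 is false
  age ≥ 58 years: 22 ≥ 58 is false
  enrolling site ∈ {B, E}: B is in the set → true
  systolic BP ≤ 189 mmHg: 196 ≤ 189 is false
  prior myocardial infarction: yes → true
  BMI ≤ 38.7: 32.3 ≤ 38.7 is true
  current smoker: yes → true
  pregnant: yes → true
  BMI ≥ 22.7: 32.3 ≥ 22.7 is true
  NOT current smoker: yes → false
Combine:
[1.1.1] true AND false = false
[1.1] NOT false = true
[1.2.2.1] false OR true = true
[1.2.2] NOT true = false
[1.2] true → false = false
[1.3.2] exactly-one(false, true) = true
[1.3] false OR true = true
[1] true AND false AND true = false
[2.1.1.2] true AND true = true
[2.1.1] false OR true = true
[2.1] NOT true = false
[2.2] true AND true AND true = true
[2.3.1.2] true → false = false
[2.3.1] true → false = false
[2.3] NOT false = true
[2] false AND true AND true = false
[root] false OR false = false
Overall: false → excluded

Excluded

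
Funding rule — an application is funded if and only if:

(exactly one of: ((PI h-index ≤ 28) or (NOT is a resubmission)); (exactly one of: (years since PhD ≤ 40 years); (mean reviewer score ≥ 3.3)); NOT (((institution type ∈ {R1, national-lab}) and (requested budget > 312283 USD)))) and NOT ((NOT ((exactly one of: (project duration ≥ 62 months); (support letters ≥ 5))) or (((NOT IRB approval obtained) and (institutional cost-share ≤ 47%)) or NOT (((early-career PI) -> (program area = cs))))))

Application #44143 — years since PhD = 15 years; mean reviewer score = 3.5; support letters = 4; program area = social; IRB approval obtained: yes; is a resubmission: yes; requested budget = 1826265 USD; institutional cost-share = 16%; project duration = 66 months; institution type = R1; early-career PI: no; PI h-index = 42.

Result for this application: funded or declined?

Declined

Atomic conditions:
  PI h-index ≤ 28: 42 ≤ 28 is false
  NOT is a resubmission: yes → false
  years since PhD ≤ 40 years: 15 ≤ 40 is true
  mean reviewer score ≥ 3.3: 3.5 ≥ 3.3 is true
  institution type ∈ {R1, national-lab}: R1 is in the set → true
  requested budget > 312283 USD: 1826265 > 312283 is true
  project duration ≥ 62 months: 66 ≥ 62 is true
  support letters ≥ 5: 4 ≥ 5 is false
  NOT IRB approval obtained: yes → false
  institutional cost-share ≤ 47%: 16 ≤ 47 is true
  early-career PI: no → false
  program area = cs: social == cs is false
Combine:
[1.1] false OR false = false
[1.2] exactly-one(true, true) = false
[1.3.1] true AND true = true
[1.3] NOT true = false
[1] exactly-one(false, false, false) = false
[2.1.1.1] exactly-one(true, false) = true
[2.1.1] NOT true = false
[2.1.2.1] false AND true = false
[2.1.2.2.1] false → false (antecedent false ⇒ implication holds) = true
[2.1.2.2] NOT true = false
[2.1.2] false OR false = false
[2.1] false OR false = false
[2] NOT false = true
[root] false AND true = false
Overall: false → declined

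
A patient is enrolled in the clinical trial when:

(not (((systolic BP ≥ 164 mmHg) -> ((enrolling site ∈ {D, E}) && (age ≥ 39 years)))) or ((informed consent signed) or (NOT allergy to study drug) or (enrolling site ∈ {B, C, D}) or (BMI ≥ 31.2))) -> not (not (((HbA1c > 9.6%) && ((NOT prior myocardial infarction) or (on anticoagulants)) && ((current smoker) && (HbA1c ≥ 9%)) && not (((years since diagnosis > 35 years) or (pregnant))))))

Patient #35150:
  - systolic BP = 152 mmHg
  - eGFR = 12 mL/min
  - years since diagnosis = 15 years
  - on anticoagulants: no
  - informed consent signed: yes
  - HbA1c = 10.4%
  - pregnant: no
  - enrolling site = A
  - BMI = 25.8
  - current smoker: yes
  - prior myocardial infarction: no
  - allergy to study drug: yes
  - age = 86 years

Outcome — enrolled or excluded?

Enrolled

Atomic conditions:
  systolic BP ≥ 164 mmHg: 152 ≥ 164 is false
  enrolling site ∈ {D, E}: A is not in the set → false
  age ≥ 39 years: 86 ≥ 39 is true
  informed consent signed: yes → true
  NOT allergy to study drug: yes → false
  enrolling site ∈ {B, C, D}: A is not in the set → false
  BMI ≥ 31.2: 25.8 ≥ 31.2 is false
  HbA1c > 9.6%: 10.4 > 9.6 is true
  NOT prior myocardial infarction: no → true
  on anticoagulants: no → false
  current smoker: yes → true
  HbA1c ≥ 9%: 10.4 ≥ 9 is true
  years since diagnosis > 35 years: 15 > 35 is false
  pregnant: no → false
Combine:
[1.1.1.2] false AND true = false
[1.1.1] false → false (antecedent false ⇒ implication holds) = true
[1.1] NOT true = false
[1.2] true OR false OR false OR false = true
[1] false OR true = true
[2.1.1.2] true OR false = true
[2.1.1.3] true AND true = true
[2.1.1.4.1] false OR false = false
[2.1.1.4] NOT false = true
[2.1.1] true AND true AND true AND true = true
[2.1] NOT true = false
[2] NOT false = true
[root] true → true = true
Overall: true → enrolled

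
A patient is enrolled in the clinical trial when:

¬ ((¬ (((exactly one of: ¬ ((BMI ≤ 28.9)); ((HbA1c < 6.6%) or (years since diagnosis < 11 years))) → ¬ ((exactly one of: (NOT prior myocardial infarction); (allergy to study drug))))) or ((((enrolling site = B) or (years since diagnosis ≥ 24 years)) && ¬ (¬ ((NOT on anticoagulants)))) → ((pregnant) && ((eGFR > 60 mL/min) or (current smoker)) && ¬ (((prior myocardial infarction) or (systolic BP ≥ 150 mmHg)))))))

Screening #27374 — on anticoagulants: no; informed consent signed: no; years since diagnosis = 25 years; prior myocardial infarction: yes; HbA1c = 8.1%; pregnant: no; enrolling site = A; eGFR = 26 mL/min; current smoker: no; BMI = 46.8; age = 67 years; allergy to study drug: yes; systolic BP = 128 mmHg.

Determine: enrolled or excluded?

Atomic conditions:
  BMI ≤ 28.9: 46.8 ≤ 28.9 is false
  HbA1c < 6.6%: 8.1 < 6.6 is false
  years since diagnosis < 11 years: 25 < 11 is false
  NOT prior myocardial infarction: yes → false
  allergy to study drug: yes → true
  enrolling site = B: A == B is false
  years since diagnosis ≥ 24 years: 25 ≥ 24 is true
  NOT on anticoagulants: no → true
  pregnant: no → false
  eGFR > 60 mL/min: 26 > 60 is false
  current smoker: no → false
  prior myocardial infarction: yes → true
  systolic BP ≥ 150 mmHg: 128 ≥ 150 is false
Combine:
[1.1.1.1.1] NOT false = true
[1.1.1.1.2] false OR false = false
[1.1.1.1] exactly-one(true, false) = true
[1.1.1.2.1] exactly-one(false, true) = true
[1.1.1.2] NOT true = false
[1.1.1] true → false = false
[1.1] NOT false = true
[1.2.1.1] false OR true = true
[1.2.1.2.1] NOT true = false
[1.2.1.2] NOT false = true
[1.2.1] true AND true = true
[1.2.2.2] false OR false = false
[1.2.2.3.1] true OR false = true
[1.2.2.3] NOT true = false
[1.2.2] false AND false AND false = false
[1.2] true → false = false
[1] true OR false = true
[root] NOT true = false
Overall: false → excluded

Excluded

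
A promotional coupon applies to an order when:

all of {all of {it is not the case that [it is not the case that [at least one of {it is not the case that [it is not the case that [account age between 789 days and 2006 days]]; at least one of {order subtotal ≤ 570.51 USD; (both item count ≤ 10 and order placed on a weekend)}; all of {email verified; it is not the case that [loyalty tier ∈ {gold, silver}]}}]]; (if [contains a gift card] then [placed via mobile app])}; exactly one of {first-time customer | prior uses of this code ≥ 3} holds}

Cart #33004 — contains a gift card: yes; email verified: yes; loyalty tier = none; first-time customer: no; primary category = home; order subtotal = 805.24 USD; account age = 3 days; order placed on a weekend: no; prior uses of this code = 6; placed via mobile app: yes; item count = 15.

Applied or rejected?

Applied

Atomic conditions:
  account age between 789 days and 2006 days: 3 in [789, 2006] is false
  order subtotal ≤ 570.51 USD: 805.24 ≤ 570.51 is false
  item count ≤ 10: 15 ≤ 10 is false
  order placed on a weekend: no → false
  email verified: yes → true
  loyalty tier ∈ {gold, silver}: none is not in the set → false
  contains a gift card: yes → true
  placed via mobile app: yes → true
  first-time customer: no → false
  prior uses of this code ≥ 3: 6 ≥ 3 is true
Combine:
[1.1.1.1.1.1] NOT false = true
[1.1.1.1.1] NOT true = false
[1.1.1.1.2.2] false AND false = false
[1.1.1.1.2] false OR false = false
[1.1.1.1.3.2] NOT false = true
[1.1.1.1.3] true AND true = true
[1.1.1.1] false OR false OR true = true
[1.1.1] NOT true = false
[1.1] NOT false = true
[1.2] true → true = true
[1] true AND true = true
[2] exactly-one(false, true) = true
[root] true AND true = true
Overall: true → applied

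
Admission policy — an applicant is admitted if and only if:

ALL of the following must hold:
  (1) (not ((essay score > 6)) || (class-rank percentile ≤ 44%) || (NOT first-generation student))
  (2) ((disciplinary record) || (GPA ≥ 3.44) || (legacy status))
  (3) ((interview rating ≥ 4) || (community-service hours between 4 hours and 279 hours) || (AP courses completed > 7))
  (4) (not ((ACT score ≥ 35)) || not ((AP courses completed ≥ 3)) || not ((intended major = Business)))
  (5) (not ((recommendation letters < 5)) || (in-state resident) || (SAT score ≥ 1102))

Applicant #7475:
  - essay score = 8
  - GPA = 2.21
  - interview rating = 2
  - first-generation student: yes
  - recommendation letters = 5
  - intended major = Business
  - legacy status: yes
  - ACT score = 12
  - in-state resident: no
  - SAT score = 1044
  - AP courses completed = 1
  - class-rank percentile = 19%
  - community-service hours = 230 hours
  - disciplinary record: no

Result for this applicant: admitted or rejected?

Admitted

Atomic conditions:
  essay score > 6: 8 > 6 is true
  class-rank percentile ≤ 44%: 19 ≤ 44 is true
  NOT first-generation student: yes → false
  disciplinary record: no → false
  GPA ≥ 3.44: 2.21 ≥ 3.44 is false
  legacy status: yes → true
  interview rating ≥ 4: 2 ≥ 4 is false
  community-service hours between 4 hours and 279 hours: 230 in [4, 279] is true
  AP courses completed > 7: 1 > 7 is false
  ACT score ≥ 35: 12 ≥ 35 is false
  AP courses completed ≥ 3: 1 ≥ 3 is false
  intended major = Business: Business == Business is true
  recommendation letters < 5: 5 < 5 is false
  in-state resident: no → false
  SAT score ≥ 1102: 1044 ≥ 1102 is false
Combine:
[1.1] NOT true = false
[1] false OR true OR false = true
[2] false OR false OR true = true
[3] false OR true OR false = true
[4.1] NOT false = true
[4.2] NOT false = true
[4.3] NOT true = false
[4] true OR true OR false = true
[5.1] NOT false = true
[5] true OR false OR false = true
[root] true AND true AND true AND true AND true = true
Overall: true → admitted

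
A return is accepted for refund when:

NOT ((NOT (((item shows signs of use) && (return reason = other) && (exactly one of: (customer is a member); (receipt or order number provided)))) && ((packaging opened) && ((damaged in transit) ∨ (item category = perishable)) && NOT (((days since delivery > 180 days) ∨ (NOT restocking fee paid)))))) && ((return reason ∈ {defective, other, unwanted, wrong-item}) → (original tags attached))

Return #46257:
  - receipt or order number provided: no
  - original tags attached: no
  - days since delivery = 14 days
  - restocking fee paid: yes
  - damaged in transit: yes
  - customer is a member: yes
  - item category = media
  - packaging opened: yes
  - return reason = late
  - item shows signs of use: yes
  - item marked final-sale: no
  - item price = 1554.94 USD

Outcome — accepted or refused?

Atomic conditions:
  item shows signs of use: yes → true
  return reason = other: late == other is false
  customer is a member: yes → true
  receipt or order number provided: no → false
  packaging opened: yes → true
  damaged in transit: yes → true
  item category = perishable: media == perishable is false
  days since delivery > 180 days: 14 > 180 is false
  NOT restocking fee paid: yes → false
  return reason ∈ {defective, other, unwanted, wrong-item}: late is not in the set → false
  original tags attached: no → false
Combine:
[1.1.1.1.3] exactly-one(true, false) = true
[1.1.1.1] true AND false AND true = false
[1.1.1] NOT false = true
[1.1.2.2] true OR false = true
[1.1.2.3.1] false OR false = false
[1.1.2.3] NOT false = true
[1.1.2] true AND true AND true = true
[1.1] true AND true = true
[1] NOT true = false
[2] false → false (antecedent false ⇒ implication holds) = true
[root] false AND true = false
Overall: false → refused

Refused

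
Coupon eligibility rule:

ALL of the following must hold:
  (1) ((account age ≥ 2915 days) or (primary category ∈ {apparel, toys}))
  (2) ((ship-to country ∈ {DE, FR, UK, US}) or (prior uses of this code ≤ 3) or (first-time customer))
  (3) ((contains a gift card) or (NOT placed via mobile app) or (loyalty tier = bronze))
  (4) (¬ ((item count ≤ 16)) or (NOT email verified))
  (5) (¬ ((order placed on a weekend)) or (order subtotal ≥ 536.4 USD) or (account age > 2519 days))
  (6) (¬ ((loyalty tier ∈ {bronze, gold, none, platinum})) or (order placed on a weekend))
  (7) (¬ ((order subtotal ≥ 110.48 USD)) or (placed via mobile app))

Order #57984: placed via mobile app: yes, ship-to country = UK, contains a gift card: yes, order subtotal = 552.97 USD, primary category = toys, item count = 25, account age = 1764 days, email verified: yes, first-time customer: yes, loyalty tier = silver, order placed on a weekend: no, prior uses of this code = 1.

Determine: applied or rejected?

Applied

Atomic conditions:
  account age ≥ 2915 days: 1764 ≥ 2915 is false
  primary category ∈ {apparel, toys}: toys is in the set → true
  ship-to country ∈ {DE, FR, UK, US}: UK is in the set → true
  prior uses of this code ≤ 3: 1 ≤ 3 is true
  first-time customer: yes → true
  contains a gift card: yes → true
  NOT placed via mobile app: yes → false
  loyalty tier = bronze: silver == bronze is false
  item count ≤ 16: 25 ≤ 16 is false
  NOT email verified: yes → false
  order placed on a weekend: no → false
  order subtotal ≥ 536.4 USD: 552.97 ≥ 536.4 is true
  account age > 2519 days: 1764 > 2519 is false
  loyalty tier ∈ {bronze, gold, none, platinum}: silver is not in the set → false
  order subtotal ≥ 110.48 USD: 552.97 ≥ 110.48 is true
  placed via mobile app: yes → true
Combine:
[1] false OR true = true
[2] true OR true OR true = true
[3] true OR false OR false = true
[4.1] NOT false = true
[4] true OR false = true
[5.1] NOT false = true
[5] true OR true OR false = true
[6.1] NOT false = true
[6] true OR false = true
[7.1] NOT true = false
[7] false OR true = true
[root] true AND true AND true AND true AND true AND true AND true = true
Overall: true → applied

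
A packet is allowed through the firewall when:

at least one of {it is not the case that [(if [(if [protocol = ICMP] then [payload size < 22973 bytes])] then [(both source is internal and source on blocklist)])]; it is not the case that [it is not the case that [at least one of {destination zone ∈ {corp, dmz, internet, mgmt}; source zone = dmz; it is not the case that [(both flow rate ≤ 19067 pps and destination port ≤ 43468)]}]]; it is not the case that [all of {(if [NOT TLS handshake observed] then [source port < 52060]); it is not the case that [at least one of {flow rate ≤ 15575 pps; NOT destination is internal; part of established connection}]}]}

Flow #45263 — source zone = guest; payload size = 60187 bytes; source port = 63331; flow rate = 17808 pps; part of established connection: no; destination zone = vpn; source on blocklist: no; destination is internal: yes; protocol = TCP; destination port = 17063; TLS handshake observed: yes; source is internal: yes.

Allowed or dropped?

Atomic conditions:
  protocol = ICMP: TCP == ICMP is false
  payload size < 22973 bytes: 60187 < 22973 is false
  source is internal: yes → true
  source on blocklist: no → false
  destination zone ∈ {corp, dmz, internet, mgmt}: vpn is not in the set → false
  source zone = dmz: guest == dmz is false
  flow rate ≤ 19067 pps: 17808 ≤ 19067 is true
  destination port ≤ 43468: 17063 ≤ 43468 is true
  NOT TLS handshake observed: yes → false
  source port < 52060: 63331 < 52060 is false
  flow rate ≤ 15575 pps: 17808 ≤ 15575 is false
  NOT destination is internal: yes → false
  part of established connection: no → false
Combine:
[1.1.1] false → false (antecedent false ⇒ implication holds) = true
[1.1.2] true AND false = false
[1.1] true → false = false
[1] NOT false = true
[2.1.1.3.1] true AND true = true
[2.1.1.3] NOT true = false
[2.1.1] false OR false OR false = false
[2.1] NOT false = true
[2] NOT true = false
[3.1.1] false → false (antecedent false ⇒ implication holds) = true
[3.1.2.1] false OR false OR false = false
[3.1.2] NOT false = true
[3.1] true AND true = true
[3] NOT true = false
[root] true OR false OR false = true
Overall: true → allowed

Allowed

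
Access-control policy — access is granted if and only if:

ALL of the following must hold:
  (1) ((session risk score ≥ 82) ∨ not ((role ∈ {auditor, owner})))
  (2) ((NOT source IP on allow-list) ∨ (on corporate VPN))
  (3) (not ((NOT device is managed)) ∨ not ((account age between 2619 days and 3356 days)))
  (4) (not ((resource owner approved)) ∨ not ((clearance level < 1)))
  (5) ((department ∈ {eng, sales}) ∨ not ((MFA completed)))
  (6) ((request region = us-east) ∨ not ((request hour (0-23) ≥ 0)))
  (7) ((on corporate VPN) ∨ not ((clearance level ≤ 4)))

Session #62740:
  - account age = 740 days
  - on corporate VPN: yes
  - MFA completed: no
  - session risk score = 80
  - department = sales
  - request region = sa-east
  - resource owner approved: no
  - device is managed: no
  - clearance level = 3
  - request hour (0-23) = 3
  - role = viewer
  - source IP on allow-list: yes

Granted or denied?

Denied

Atomic conditions:
  session risk score ≥ 82: 80 ≥ 82 is false
  role ∈ {auditor, owner}: viewer is not in the set → false
  NOT source IP on allow-list: yes → false
  on corporate VPN: yes → true
  NOT device is managed: no → true
  account age between 2619 days and 3356 days: 740 in [2619, 3356] is false
  resource owner approved: no → false
  clearance level < 1: 3 < 1 is false
  department ∈ {eng, sales}: sales is in the set → true
  MFA completed: no → false
  request region = us-east: sa-east == us-east is false
  request hour (0-23) ≥ 0: 3 ≥ 0 is true
  clearance level ≤ 4: 3 ≤ 4 is true
Combine:
[1.2] NOT false = true
[1] false OR true = true
[2] false OR true = true
[3.1] NOT true = false
[3.2] NOT false = true
[3] false OR true = true
[4.1] NOT false = true
[4.2] NOT false = true
[4] true OR true = true
[5.2] NOT false = true
[5] true OR true = true
[6.2] NOT true = false
[6] false OR false = false
[7.2] NOT true = false
[7] true OR false = true
[root] true AND true AND true AND true AND true AND false AND true = false
Overall: false → denied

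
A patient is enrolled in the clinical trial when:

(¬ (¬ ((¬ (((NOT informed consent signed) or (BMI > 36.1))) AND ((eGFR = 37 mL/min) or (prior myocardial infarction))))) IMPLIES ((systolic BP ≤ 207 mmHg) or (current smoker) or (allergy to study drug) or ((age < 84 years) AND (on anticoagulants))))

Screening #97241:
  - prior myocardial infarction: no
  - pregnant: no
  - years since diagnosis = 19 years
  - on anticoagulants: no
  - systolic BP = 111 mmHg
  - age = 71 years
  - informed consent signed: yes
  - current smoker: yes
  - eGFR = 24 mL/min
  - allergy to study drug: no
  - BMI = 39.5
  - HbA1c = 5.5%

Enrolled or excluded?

Enrolled

Atomic conditions:
  NOT informed consent signed: yes → false
  BMI > 36.1: 39.5 > 36.1 is true
  eGFR = 37 mL/min: 24 == 37 is false
  prior myocardial infarction: no → false
  systolic BP ≤ 207 mmHg: 111 ≤ 207 is true
  current smoker: yes → true
  allergy to study drug: no → false
  age < 84 years: 71 < 84 is true
  on anticoagulants: no → false
Combine:
[1.1.1.1.1] false OR true = true
[1.1.1.1] NOT true = false
[1.1.1.2] false OR false = false
[1.1.1] false AND false = false
[1.1] NOT false = true
[1] NOT true = false
[2.4] true AND false = false
[2] true OR true OR false OR false = true
[root] false → true (antecedent false ⇒ implication holds) = true
Overall: true → enrolled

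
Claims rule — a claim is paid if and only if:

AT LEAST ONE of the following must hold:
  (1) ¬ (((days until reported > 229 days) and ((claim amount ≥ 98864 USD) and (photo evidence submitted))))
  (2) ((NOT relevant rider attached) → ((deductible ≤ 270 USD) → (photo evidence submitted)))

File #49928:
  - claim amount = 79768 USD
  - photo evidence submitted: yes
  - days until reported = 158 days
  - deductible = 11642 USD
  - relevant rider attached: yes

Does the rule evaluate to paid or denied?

Atomic conditions:
  days until reported > 229 days: 158 > 229 is false
  claim amount ≥ 98864 USD: 79768 ≥ 98864 is false
  photo evidence submitted: yes → true
  NOT relevant rider attached: yes → false
  deductible ≤ 270 USD: 11642 ≤ 270 is false
Combine:
[1.1.2] false AND true = false
[1.1] false AND false = false
[1] NOT false = true
[2.2] false → true (antecedent false ⇒ implication holds) = true
[2] false → true (antecedent false ⇒ implication holds) = true
[root] true OR true = true
Overall: true → paid

Paid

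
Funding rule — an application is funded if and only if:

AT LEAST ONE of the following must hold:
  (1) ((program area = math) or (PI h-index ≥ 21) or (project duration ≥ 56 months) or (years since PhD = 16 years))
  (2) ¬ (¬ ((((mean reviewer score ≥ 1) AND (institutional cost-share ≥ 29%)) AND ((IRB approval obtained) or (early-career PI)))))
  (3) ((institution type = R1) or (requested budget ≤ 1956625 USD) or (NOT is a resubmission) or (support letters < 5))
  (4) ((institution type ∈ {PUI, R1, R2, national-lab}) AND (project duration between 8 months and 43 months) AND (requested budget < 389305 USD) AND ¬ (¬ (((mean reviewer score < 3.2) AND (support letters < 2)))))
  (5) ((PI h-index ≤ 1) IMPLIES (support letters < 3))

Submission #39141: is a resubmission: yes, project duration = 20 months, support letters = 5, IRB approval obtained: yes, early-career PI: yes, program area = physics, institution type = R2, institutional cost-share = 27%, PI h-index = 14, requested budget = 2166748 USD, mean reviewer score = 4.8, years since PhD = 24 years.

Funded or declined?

Funded

Atomic conditions:
  program area = math: physics == math is false
  PI h-index ≥ 21: 14 ≥ 21 is false
  project duration ≥ 56 months: 20 ≥ 56 is false
  years since PhD = 16 years: 24 == 16 is false
  mean reviewer score ≥ 1: 4.8 ≥ 1 is true
  institutional cost-share ≥ 29%: 27 ≥ 29 is false
  IRB approval obtained: yes → true
  early-career PI: yes → true
  institution type = R1: R2 == R1 is false
  requested budget ≤ 1956625 USD: 2166748 ≤ 1956625 is false
  NOT is a resubmission: yes → false
  support letters < 5: 5 < 5 is false
  institution type ∈ {PUI, R1, R2, national-lab}: R2 is in the set → true
  project duration between 8 months and 43 months: 20 in [8, 43] is true
  requested budget < 389305 USD: 2166748 < 389305 is false
  mean reviewer score < 3.2: 4.8 < 3.2 is false
  support letters < 2: 5 < 2 is false
  PI h-index ≤ 1: 14 ≤ 1 is false
  support letters < 3: 5 < 3 is false
Combine:
[1] false OR false OR false OR false = false
[2.1.1.1] true AND false = false
[2.1.1.2] true OR true = true
[2.1.1] false AND true = false
[2.1] NOT false = true
[2] NOT true = false
[3] false OR false OR false OR false = false
[4.4.1.1] false AND false = false
[4.4.1] NOT false = true
[4.4] NOT true = false
[4] true AND true AND false AND false = false
[5] false → false (antecedent false ⇒ implication holds) = true
[root] false OR false OR false OR false OR true = true
Overall: true → funded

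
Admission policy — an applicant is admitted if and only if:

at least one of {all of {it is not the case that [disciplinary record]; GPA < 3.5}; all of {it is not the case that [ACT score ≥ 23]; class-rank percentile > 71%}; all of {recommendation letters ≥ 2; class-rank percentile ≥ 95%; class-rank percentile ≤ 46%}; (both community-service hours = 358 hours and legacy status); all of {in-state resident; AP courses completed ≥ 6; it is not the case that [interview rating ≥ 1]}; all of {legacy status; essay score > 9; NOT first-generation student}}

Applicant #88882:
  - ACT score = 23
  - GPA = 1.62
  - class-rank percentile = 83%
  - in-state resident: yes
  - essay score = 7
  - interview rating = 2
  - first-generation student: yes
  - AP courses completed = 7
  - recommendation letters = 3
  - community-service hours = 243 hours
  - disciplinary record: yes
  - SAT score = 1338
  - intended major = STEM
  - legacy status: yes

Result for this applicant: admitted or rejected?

Rejected

Atomic conditions:
  disciplinary record: yes → true
  GPA < 3.5: 1.62 < 3.5 is true
  ACT score ≥ 23: 23 ≥ 23 is true
  class-rank percentile > 71%: 83 > 71 is true
  recommendation letters ≥ 2: 3 ≥ 2 is true
  class-rank percentile ≥ 95%: 83 ≥ 95 is false
  class-rank percentile ≤ 46%: 83 ≤ 46 is false
  community-service hours = 358 hours: 243 == 358 is false
  legacy status: yes → true
  in-state resident: yes → true
  AP courses completed ≥ 6: 7 ≥ 6 is true
  interview rating ≥ 1: 2 ≥ 1 is true
  essay score > 9: 7 > 9 is false
  NOT first-generation student: yes → false
Combine:
[1.1] NOT true = false
[1] false AND true = false
[2.1] NOT true = false
[2] false AND true = false
[3] true AND false AND false = false
[4] false AND true = false
[5.3] NOT true = false
[5] true AND true AND false = false
[6] true AND false AND false = false
[root] false OR false OR false OR false OR false OR false = false
Overall: false → rejected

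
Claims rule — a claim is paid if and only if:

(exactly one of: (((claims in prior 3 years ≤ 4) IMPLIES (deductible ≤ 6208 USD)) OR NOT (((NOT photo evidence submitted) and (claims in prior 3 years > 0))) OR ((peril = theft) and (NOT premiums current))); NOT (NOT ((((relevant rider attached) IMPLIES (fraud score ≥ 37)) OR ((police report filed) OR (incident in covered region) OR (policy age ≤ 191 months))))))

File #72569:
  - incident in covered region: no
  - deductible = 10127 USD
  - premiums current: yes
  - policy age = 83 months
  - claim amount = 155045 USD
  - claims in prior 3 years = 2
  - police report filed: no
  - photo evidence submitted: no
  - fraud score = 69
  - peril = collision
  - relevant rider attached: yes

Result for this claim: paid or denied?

Paid

Atomic conditions:
  claims in prior 3 years ≤ 4: 2 ≤ 4 is true
  deductible ≤ 6208 USD: 10127 ≤ 6208 is false
  NOT photo evidence submitted: no → true
  claims in prior 3 years > 0: 2 > 0 is true
  peril = theft: collision == theft is false
  NOT premiums current: yes → false
  relevant rider attached: yes → true
  fraud score ≥ 37: 69 ≥ 37 is true
  police report filed: no → false
  incident in covered region: no → false
  policy age ≤ 191 months: 83 ≤ 191 is true
Combine:
[1.1] true → false = false
[1.2.1] true AND true = true
[1.2] NOT true = false
[1.3] false AND false = false
[1] false OR false OR false = false
[2.1.1.1] true → true = true
[2.1.1.2] false OR false OR true = true
[2.1.1] true OR true = true
[2.1] NOT true = false
[2] NOT false = true
[root] exactly-one(false, true) = true
Overall: true → paid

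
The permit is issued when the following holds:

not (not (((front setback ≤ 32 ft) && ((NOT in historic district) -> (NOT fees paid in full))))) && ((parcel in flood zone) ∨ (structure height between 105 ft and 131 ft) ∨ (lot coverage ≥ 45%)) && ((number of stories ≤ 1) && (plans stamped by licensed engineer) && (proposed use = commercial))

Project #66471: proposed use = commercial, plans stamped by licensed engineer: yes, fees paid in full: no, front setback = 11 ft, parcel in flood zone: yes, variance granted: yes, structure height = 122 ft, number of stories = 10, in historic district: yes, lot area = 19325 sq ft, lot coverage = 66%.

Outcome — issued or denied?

Denied

Atomic conditions:
  front setback ≤ 32 ft: 11 ≤ 32 is true
  NOT in historic district: yes → false
  NOT fees paid in full: no → true
  parcel in flood zone: yes → true
  structure height between 105 ft and 131 ft: 122 in [105, 131] is true
  lot coverage ≥ 45%: 66 ≥ 45 is true
  number of stories ≤ 1: 10 ≤ 1 is false
  plans stamped by licensed engineer: yes → true
  proposed use = commercial: commercial == commercial is true
Combine:
[1.1.1.2] false → true (antecedent false ⇒ implication holds) = true
[1.1.1] true AND true = true
[1.1] NOT true = false
[1] NOT false = true
[2] true OR true OR true = true
[3] false AND true AND true = false
[root] true AND true AND false = false
Overall: false → denied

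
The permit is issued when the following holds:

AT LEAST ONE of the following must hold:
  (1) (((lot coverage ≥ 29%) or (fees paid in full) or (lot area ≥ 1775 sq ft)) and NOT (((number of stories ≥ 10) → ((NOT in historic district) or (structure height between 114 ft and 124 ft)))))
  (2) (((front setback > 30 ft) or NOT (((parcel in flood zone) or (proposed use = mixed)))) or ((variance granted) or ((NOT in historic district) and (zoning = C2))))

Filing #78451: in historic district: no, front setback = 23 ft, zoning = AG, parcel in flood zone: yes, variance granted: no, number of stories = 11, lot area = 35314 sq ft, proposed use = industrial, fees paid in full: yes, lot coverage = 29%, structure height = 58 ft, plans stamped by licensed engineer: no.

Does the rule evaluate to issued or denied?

Denied

Atomic conditions:
  lot coverage ≥ 29%: 29 ≥ 29 is true
  fees paid in full: yes → true
  lot area ≥ 1775 sq ft: 35314 ≥ 1775 is true
  number of stories ≥ 10: 11 ≥ 10 is true
  NOT in historic district: no → true
  structure height between 114 ft and 124 ft: 58 in [114, 124] is false
  front setback > 30 ft: 23 > 30 is false
  parcel in flood zone: yes → true
  proposed use = mixed: industrial == mixed is false
  variance granted: no → false
  zoning = C2: AG == C2 is false
Combine:
[1.1] true OR true OR true = true
[1.2.1.2] true OR false = true
[1.2.1] true → true = true
[1.2] NOT true = false
[1] true AND false = false
[2.1.2.1] true OR false = true
[2.1.2] NOT true = false
[2.1] false OR false = false
[2.2.2] true AND false = false
[2.2] false OR false = false
[2] false OR false = false
[root] false OR false = false
Overall: false → denied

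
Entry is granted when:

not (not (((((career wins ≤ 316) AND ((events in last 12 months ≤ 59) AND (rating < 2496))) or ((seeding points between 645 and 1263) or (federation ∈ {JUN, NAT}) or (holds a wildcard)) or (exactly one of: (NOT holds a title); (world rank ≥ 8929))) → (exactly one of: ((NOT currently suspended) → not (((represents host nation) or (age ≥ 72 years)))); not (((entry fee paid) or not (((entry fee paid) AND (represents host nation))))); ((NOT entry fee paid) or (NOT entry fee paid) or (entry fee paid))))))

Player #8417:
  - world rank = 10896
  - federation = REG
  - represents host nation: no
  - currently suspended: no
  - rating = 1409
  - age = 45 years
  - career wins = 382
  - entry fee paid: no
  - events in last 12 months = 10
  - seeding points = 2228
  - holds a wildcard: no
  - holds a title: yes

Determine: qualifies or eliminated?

Atomic conditions:
  career wins ≤ 316: 382 ≤ 316 is false
  events in last 12 months ≤ 59: 10 ≤ 59 is true
  rating < 2496: 1409 < 2496 is true
  seeding points between 645 and 1263: 2228 in [645, 1263] is false
  federation ∈ {JUN, NAT}: REG is not in the set → false
  holds a wildcard: no → false
  NOT holds a title: yes → false
  world rank ≥ 8929: 10896 ≥ 8929 is true
  NOT currently suspended: no → true
  represents host nation: no → false
  age ≥ 72 years: 45 ≥ 72 is false
  entry fee paid: no → false
  NOT entry fee paid: no → true
Combine:
[1.1.1.1.2] true AND true = true
[1.1.1.1] false AND true = false
[1.1.1.2] false OR false OR false = false
[1.1.1.3] exactly-one(false, true) = true
[1.1.1] false OR false OR true = true
[1.1.2.1.2.1] false OR false = false
[1.1.2.1.2] NOT false = true
[1.1.2.1] true → true = true
[1.1.2.2.1.2.1] false AND false = false
[1.1.2.2.1.2] NOT false = true
[1.1.2.2.1] false OR true = true
[1.1.2.2] NOT true = false
[1.1.2.3] true OR true OR false = true
[1.1.2] exactly-one(true, false, true) = false
[1.1] true → false = false
[1] NOT false = true
[root] NOT true = false
Overall: false → eliminated

Eliminated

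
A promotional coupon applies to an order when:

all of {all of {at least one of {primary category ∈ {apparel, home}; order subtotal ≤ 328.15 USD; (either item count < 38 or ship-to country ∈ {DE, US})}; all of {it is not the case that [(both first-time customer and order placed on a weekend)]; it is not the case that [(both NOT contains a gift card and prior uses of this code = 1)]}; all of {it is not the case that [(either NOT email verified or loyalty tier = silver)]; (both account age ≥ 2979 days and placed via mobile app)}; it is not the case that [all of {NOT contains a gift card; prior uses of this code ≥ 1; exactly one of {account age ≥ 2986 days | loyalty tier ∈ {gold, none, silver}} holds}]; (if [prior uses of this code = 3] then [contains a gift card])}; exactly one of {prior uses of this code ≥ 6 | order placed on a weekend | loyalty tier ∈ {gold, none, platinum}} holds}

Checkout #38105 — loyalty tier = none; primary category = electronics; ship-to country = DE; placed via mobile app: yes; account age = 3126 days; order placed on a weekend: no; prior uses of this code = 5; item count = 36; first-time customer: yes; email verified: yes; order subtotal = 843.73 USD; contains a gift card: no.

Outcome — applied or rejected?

Applied

Atomic conditions:
  primary category ∈ {apparel, home}: electronics is not in the set → false
  order subtotal ≤ 328.15 USD: 843.73 ≤ 328.15 is false
  item count < 38: 36 < 38 is true
  ship-to country ∈ {DE, US}: DE is in the set → true
  first-time customer: yes → true
  order placed on a weekend: no → false
  NOT contains a gift card: no → true
  prior uses of this code = 1: 5 == 1 is false
  NOT email verified: yes → false
  loyalty tier = silver: none == silver is false
  account age ≥ 2979 days: 3126 ≥ 2979 is true
  placed via mobile app: yes → true
  prior uses of this code ≥ 1: 5 ≥ 1 is true
  account age ≥ 2986 days: 3126 ≥ 2986 is true
  loyalty tier ∈ {gold, none, silver}: none is in the set → true
  prior uses of this code = 3: 5 == 3 is false
  contains a gift card: no → false
  prior uses of this code ≥ 6: 5 ≥ 6 is false
  loyalty tier ∈ {gold, none, platinum}: none is in the set → true
Combine:
[1.1.3] true OR true = true
[1.1] false OR false OR true = true
[1.2.1.1] true AND false = false
[1.2.1] NOT false = true
[1.2.2.1] true AND false = false
[1.2.2] NOT false = true
[1.2] true AND true = true
[1.3.1.1] false OR false = false
[1.3.1] NOT false = true
[1.3.2] true AND true = true
[1.3] true AND true = true
[1.4.1.3] exactly-one(true, true) = false
[1.4.1] true AND true AND false = false
[1.4] NOT false = true
[1.5] false → false (antecedent false ⇒ implication holds) = true
[1] true AND true AND true AND true AND true = true
[2] exactly-one(false, false, true) = true
[root] true AND true = true
Overall: true → applied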